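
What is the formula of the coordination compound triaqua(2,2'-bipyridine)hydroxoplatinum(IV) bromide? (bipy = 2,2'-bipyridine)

[Pt(bipy)(H2O)3(OH)]Br3

Ligands: 1 hydroxo (OH, -1), 1 2,2'-bipyridine (bipy, neutral), 3 aqua (H2O, neutral). Ligand charge sum = -1.
With Pt in oxidation state +4, the complex ion is [Pt...]^3+.
Charge balance with bromide (-1) requires 1 complex ion per 3 bromide.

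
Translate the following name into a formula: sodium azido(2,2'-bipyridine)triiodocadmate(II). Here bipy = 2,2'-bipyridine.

Na2[Cd(bipy)I3(N3)]

Ligands: 1 2,2'-bipyridine (bipy, neutral), 1 azido (N3, -1), 3 iodo (I, -1). Ligand charge sum = -4.
With Cd in oxidation state +2, the complex ion is [Cd...]^2−.
Charge balance with sodium (+1) requires 1 complex ion per 2 sodium.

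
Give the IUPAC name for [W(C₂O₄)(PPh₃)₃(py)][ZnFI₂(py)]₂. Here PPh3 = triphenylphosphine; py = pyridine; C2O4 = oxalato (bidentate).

Zinc is always +2 in its complexes; the anion's ligand charges sum to -3, so the complex anion is 1−.
With 2 anions per cation, the cation must be 2×1 = 2+.
Cation: ligand charges sum to -2; for the ion to be 2+, W = +4.

oxalato(pyridine)tris(triphenylphosphine)tungsten(IV) fluorodiiodo(pyridine)zincate(II)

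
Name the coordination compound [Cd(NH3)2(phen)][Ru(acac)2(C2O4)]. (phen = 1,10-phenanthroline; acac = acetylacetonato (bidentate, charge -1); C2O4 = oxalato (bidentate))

Cadmium is always +2 in its complexes; the cation's ligand charges sum to 0, so the complex cation is 2+.
A 1:1 salt means the anion carries the equal and opposite charge, 2−.
Anion: ligand charges sum to -4; for the ion to be 2−, Ru = +2.

diammine(1,10-phenanthroline)cadmium(II) bis(acetylacetonato)oxalatoruthenate(II)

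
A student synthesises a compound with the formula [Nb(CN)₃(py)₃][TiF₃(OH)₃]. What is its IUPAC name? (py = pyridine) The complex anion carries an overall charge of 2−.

tricyanotris(pyridine)niobium(V) trifluorotrihydroxotitanate(IV)

Both ions are complex: the cation is named first with the plain metal name, the anion second with the -ate form; each ion's ligands are alphabetised independently.
The complex anion is given as 2−; its ligand charges sum to -6, so Ti = +4.
A 1:1 salt means the cation carries the equal and opposite charge, 2+.
Cation: ligand charges sum to -3; for the ion to be 2+, Nb = +5.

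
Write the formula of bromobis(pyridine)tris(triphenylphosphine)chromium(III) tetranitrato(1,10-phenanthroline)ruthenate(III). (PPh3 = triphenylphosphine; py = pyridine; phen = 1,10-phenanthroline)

Cation [Cr…]: ligand charges -1, Cr(III) ⇒ ion charge 2+.
Anion [Ru…]: ligand charges -4, Ru(III) ⇒ ion charge 1−.

[CrBr(PPh3)3(py)2][Ru(NO3)4(phen)]2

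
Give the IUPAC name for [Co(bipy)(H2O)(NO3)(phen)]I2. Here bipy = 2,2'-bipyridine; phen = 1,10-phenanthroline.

aqua(2,2'-bipyridine)nitrato(1,10-phenanthroline)cobalt(III) iodide

The 2 iodide counter-ions carry a total charge of -2, so each complex ion is 2+.
Ligand charges: 1×2,2'-bipyridine (neutral), 1×1,10-phenanthroline (neutral), 1×aqua (neutral), 1×nitrato (-1 each); total -1. So Co + (-1) = 2+, giving Co = +3.
Ligands are named alphabetically: aqua before bipyridine before nitrato before phenanthroline.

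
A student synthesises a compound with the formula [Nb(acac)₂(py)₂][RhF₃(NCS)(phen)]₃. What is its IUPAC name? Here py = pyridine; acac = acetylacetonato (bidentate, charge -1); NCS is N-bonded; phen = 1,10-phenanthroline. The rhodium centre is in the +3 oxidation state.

bis(acetylacetonato)bis(pyridine)niobium(V) trifluoroisothiocyanato(1,10-phenanthroline)rhodate(III)

Both ions are complex: the cation is named first with the plain metal name, the anion second with the -ate form; each ion's ligands are alphabetised independently.
Rh is given as +3; the anion's ligand charges sum to -4, so the complex anion is 1−.
With 3 anions per cation, the cation must be 3×1 = 3+.
Cation: ligand charges sum to -2; for the ion to be 3+, Nb = +5.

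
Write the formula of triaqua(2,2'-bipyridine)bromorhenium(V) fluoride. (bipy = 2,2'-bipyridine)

Ligands: 1 2,2'-bipyridine (bipy, neutral), 3 aqua (H2O, neutral), 1 bromo (Br, -1). Ligand charge sum = -1.
With Re in oxidation state +5, the complex ion is [Re...]^4+.
Charge balance with fluoride (-1) requires 1 complex ion per 4 fluoride.

[Re(bipy)Br(H2O)3]F4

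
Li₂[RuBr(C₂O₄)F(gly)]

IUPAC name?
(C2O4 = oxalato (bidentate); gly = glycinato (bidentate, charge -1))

lithium bromofluoro(glycinato)oxalatoruthenate(III)

The 2 lithium counter-ions carry a total charge of +2, so each complex ion is 2−.
Ligand charges: 1×bromo (-1 each), 1×oxalato (-2 each), 1×glycinato (-1 each), 1×fluoro (-1 each); total -5. So Ru + (-5) = 2−, giving Ru = +3.
The complex ion is anionic, so ruthenium takes the -ate form ruthenate(III).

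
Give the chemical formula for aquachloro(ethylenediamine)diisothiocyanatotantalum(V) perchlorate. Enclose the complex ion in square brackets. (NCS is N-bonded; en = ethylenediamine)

[TaCl(en)(H2O)(NCS)2](ClO4)2

Ligands: 1 aqua (H2O, neutral), 2 isothiocyanato (NCS, -1), 1 ethylenediamine (en, neutral), 1 chloro (Cl, -1). Ligand charge sum = -3.
Charge balance with perchlorate (-1) requires 1 complex ion per 2 perchlorate.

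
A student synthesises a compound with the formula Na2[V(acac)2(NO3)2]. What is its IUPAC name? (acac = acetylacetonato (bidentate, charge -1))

The 2 sodium counter-ions carry a total charge of +2, so each complex ion is 2−.
Ligand charges: 2×acetylacetonato (-1 each), 2×nitrato (-1 each); total -4. So V + (-4) = 2−, giving V = +2.
The complex ion is anionic, so vanadium takes the -ate form vanadate(II).

sodium bis(acetylacetonato)dinitratovanadate(II)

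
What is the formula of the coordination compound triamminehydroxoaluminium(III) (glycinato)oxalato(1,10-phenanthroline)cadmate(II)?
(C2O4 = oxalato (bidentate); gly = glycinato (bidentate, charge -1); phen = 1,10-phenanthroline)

[Al(NH3)3(OH)][Cd(C2O4)(gly)(phen)]2

Cation [Al…]: ligand charges -1, Al(III) ⇒ ion charge 2+.
Anion [Cd…]: ligand charges -3, Cd(II) ⇒ ion charge 1−.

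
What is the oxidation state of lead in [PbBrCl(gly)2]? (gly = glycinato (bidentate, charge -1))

+4

No counter-ion: the bracketed complex is neutral.
Ligand charges: 1×Br = -1; 1×Cl = -1; 2×gly = -2; sum -4.
Pb + (-4) = 0 ⇒ Pb is +4.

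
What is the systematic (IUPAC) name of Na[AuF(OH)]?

The 1 sodium counter-ion carries a total charge of +1, so each complex ion is 1−.
Ligand charges: 1×hydroxo (-1 each), 1×fluoro (-1 each); total -2. So Au + (-2) = 1−, giving Au = +1.
Ligands are named alphabetically: fluoro before hydroxo.
The complex ion is anionic, so gold takes the -ate form aurate(I).

sodium fluorohydroxoaurate(I)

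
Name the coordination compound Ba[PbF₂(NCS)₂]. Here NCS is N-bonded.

The 1 barium counter-ion carries a total charge of +2, so each complex ion is 2−.
Ligand charges: 2×fluoro (-1 each), 2×isothiocyanato (-1 each); total -4. So Pb + (-4) = 2−, giving Pb = +2.
Ligands are named alphabetically: fluoro before isothiocyanato.
The complex ion is anionic, so lead takes the -ate form plumbate(II).

barium difluorodiisothiocyanatoplumbate(II)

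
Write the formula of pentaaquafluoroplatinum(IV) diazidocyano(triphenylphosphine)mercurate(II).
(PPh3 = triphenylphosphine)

Cation [Pt…]: ligand charges -1, Pt(IV) ⇒ ion charge 3+.
Anion [Hg…]: ligand charges -3, Hg(II) ⇒ ion charge 1−.
One 3+ cation requires 3 of the 1− anion.

[PtF(H2O)5][Hg(CN)(N3)2(PPh3)]3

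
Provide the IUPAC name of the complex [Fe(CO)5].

pentacarbonyliron(0)

There is no counter-ion, so the complex is neutral overall.
Ligand charges: 5×carbonyl (neutral); total 0. So Fe + (0) = 0, giving Fe = 0.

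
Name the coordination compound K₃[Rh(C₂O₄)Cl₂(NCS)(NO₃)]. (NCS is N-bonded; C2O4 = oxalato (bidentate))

potassium dichloroisothiocyanatonitratooxalatorhodate(III)

The 3 potassium counter-ions carry a total charge of +3, so each complex ion is 3−.
Ligand charges: 1×isothiocyanato (-1 each), 1×oxalato (-2 each), 2×chloro (-1 each), 1×nitrato (-1 each); total -6. So Rh + (-6) = 3−, giving Rh = +3.
Ligands are named alphabetically: chloro before isothiocyanato before nitrato before oxalato.
The complex ion is anionic, so rhodium takes the -ate form rhodate(III).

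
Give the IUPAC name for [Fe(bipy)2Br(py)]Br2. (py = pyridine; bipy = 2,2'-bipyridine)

The 2 bromide counter-ions carry a total charge of -2, so each complex ion is 2+.
Ligand charges: 1×pyridine (neutral), 1×bromo (-1 each), 2×2,2'-bipyridine (neutral); total -1. So Fe + (-1) = 2+, giving Fe = +3.
Ligands are named alphabetically: bipyridine before bromo before pyridine.

bis(2,2'-bipyridine)bromo(pyridine)iron(III) bromide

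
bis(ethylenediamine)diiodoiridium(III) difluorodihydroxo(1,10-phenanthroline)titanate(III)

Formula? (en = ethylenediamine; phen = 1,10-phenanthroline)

Cation [Ir…]: ligand charges -2, Ir(III) ⇒ ion charge 1+.
Anion [Ti…]: ligand charges -4, Ti(III) ⇒ ion charge 1−.
One 1+ cation balances one 1− anion.

[Ir(en)2I2][TiF2(OH)2(phen)]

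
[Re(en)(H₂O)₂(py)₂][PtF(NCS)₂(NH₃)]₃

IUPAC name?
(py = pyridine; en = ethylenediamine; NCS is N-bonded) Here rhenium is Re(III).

diaqua(ethylenediamine)bis(pyridine)rhenium(III) amminefluorodiisothiocyanatoplatinate(II)

Both ions are complex: the cation is named first with the plain metal name, the anion second with the -ate form; each ion's ligands are alphabetised independently.
Re is given as +3; the cation's ligand charges sum to 0, so the complex cation is 3+.
With 3 anions per cation, each anion must be 3/3 = 1−.
Anion: ligand charges sum to -3; for the ion to be 1−, Pt = +2.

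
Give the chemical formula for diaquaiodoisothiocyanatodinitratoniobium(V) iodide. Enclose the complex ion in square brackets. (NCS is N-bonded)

[Nb(H2O)2I(NCS)(NO3)2]I

Ligands: 2 nitrato (NO3, -1), 1 iodo (I, -1), 1 isothiocyanato (NCS, -1), 2 aqua (H2O, neutral). Ligand charge sum = -4.
Charge balance with iodide (-1) requires 1 complex ion per 1 iodide.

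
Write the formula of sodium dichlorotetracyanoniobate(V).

Na[NbCl2(CN)4]

Ligands: 2 chloro (Cl, -1), 4 cyano (CN, -1). Ligand charge sum = -6.
Charge balance with sodium (+1) requires 1 complex ion per 1 sodium.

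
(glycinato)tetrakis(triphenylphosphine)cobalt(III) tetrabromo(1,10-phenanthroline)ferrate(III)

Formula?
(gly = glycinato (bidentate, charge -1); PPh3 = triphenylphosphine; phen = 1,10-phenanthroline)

[Co(gly)(PPh3)4][FeBr4(phen)]2

Cation [Co…]: ligand charges -1, Co(III) ⇒ ion charge 2+.
Anion [Fe…]: ligand charges -4, Fe(III) ⇒ ion charge 1−.
One 2+ cation requires 2 of the 1− anion.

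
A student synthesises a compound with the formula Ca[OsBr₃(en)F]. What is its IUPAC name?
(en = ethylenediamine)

calcium tribromo(ethylenediamine)fluoroosmate(II)

The 1 calcium counter-ion carries a total charge of +2, so each complex ion is 2−.
Ligand charges: 1×ethylenediamine (neutral), 3×bromo (-1 each), 1×fluoro (-1 each); total -4. So Os + (-4) = 2−, giving Os = +2.
Ligands are named alphabetically: bromo before ethylenediamine before fluoro.
The complex ion is anionic, so osmium takes the -ate form osmate(II).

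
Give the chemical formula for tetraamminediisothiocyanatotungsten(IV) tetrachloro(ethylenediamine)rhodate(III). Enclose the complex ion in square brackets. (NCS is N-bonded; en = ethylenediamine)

[W(NCS)2(NH3)4][RhCl4(en)]2

Cation [W…]: ligand charges -2, W(IV) ⇒ ion charge 2+.
Anion [Rh…]: ligand charges -4, Rh(III) ⇒ ion charge 1−.
One 2+ cation requires 2 of the 1− anion.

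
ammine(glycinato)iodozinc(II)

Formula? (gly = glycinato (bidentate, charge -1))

[Zn(gly)I(NH3)]

Ligands: 1 glycinato (gly, -1), 1 ammine (NH3, neutral), 1 iodo (I, -1). Ligand charge sum = -2.
With Zn in oxidation state +2, the complex ion is [Zn...].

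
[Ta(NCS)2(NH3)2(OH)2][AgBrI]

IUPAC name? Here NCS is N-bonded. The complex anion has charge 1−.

diamminedihydroxodiisothiocyanatotantalum(V) bromoiodoargentate(I)

Both ions are complex: the cation is named first with the plain metal name, the anion second with the -ate form; each ion's ligands are alphabetised independently.
The complex anion is given as 1−; its ligand charges sum to -2, so Ag = +1.
A 1:1 salt means the cation carries the equal and opposite charge, 1+.
Cation: ligand charges sum to -4; for the ion to be 1+, Ta = +5.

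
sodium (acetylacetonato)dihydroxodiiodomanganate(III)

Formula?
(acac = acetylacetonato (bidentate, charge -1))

Na2[Mn(acac)I2(OH)2]

Ligands: 1 acetylacetonato (acac, -1), 2 iodo (I, -1), 2 hydroxo (OH, -1). Ligand charge sum = -5.
With Mn in oxidation state +3, the complex ion is [Mn...]^2−.
Charge balance with sodium (+1) requires 1 complex ion per 2 sodium.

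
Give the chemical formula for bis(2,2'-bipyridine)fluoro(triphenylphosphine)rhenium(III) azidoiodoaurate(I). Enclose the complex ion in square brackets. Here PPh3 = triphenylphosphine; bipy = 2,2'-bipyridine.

Cation [Re…]: ligand charges -1, Re(III) ⇒ ion charge 2+.
Anion [Au…]: ligand charges -2, Au(I) ⇒ ion charge 1−.
One 2+ cation requires 2 of the 1− anion.

[Re(bipy)2F(PPh3)][AuI(N3)]2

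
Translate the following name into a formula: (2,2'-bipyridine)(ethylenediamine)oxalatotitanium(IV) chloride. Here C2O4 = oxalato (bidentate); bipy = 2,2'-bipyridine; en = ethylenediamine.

[Ti(bipy)(C2O4)(en)]Cl2

Ligands: 1 oxalato (C2O4, -2), 1 2,2'-bipyridine (bipy, neutral), 1 ethylenediamine (en, neutral). Ligand charge sum = -2.
With Ti in oxidation state +4, the complex ion is [Ti...]^2+.
Charge balance with chloride (-1) requires 1 complex ion per 2 chloride.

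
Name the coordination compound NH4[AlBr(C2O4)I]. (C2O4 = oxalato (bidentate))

The 1 ammonium counter-ion carries a total charge of +1, so each complex ion is 1−.
Ligand charges: 1×iodo (-1 each), 1×bromo (-1 each), 1×oxalato (-2 each); total -4. So Al + (-4) = 1−, giving Al = +3.
Ligands are named alphabetically: bromo before iodo before oxalato.
The complex ion is anionic, so aluminium takes the -ate form aluminate(III).

ammonium bromoiodooxalatoaluminate(III)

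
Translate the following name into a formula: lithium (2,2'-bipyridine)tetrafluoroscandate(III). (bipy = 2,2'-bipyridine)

Li[Sc(bipy)F4]

Ligands: 4 fluoro (F, -1), 1 2,2'-bipyridine (bipy, neutral). Ligand charge sum = -4.
With Sc in oxidation state +3, the complex ion is [Sc...]^1−.
Charge balance with lithium (+1) requires 1 complex ion per 1 lithium.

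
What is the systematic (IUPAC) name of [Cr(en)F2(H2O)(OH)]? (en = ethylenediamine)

There is no counter-ion, so the complex is neutral overall.
Ligand charges: 1×aqua (neutral), 1×hydroxo (-1 each), 2×fluoro (-1 each), 1×ethylenediamine (neutral); total -3. So Cr + (-3) = 0, giving Cr = +3.
Ligands are named alphabetically: aqua before ethylenediamine before fluoro before hydroxo.

aqua(ethylenediamine)difluorohydroxochromium(III)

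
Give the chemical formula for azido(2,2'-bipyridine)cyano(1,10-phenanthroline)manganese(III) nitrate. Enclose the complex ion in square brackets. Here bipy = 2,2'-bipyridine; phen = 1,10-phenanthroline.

[Mn(bipy)(CN)(N3)(phen)]NO3

Ligands: 1 2,2'-bipyridine (bipy, neutral), 1 1,10-phenanthroline (phen, neutral), 1 cyano (CN, -1), 1 azido (N3, -1). Ligand charge sum = -2.
With Mn in oxidation state +3, the complex ion is [Mn...]^1+.
Charge balance with nitrate (-1) requires 1 complex ion per 1 nitrate.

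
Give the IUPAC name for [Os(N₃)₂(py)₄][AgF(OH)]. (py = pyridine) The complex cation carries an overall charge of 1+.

Both ions are complex: the cation is named first with the plain metal name, the anion second with the -ate form; each ion's ligands are alphabetised independently.
The complex cation is given as 1+; its ligand charges sum to -2, so Os = +3.
A 1:1 salt means the anion carries the equal and opposite charge, 1−.
Anion: ligand charges sum to -2; for the ion to be 1−, Ag = +1.

diazidotetrakis(pyridine)osmium(III) fluorohydroxoargentate(I)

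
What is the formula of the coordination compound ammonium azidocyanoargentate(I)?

Ligands: 1 cyano (CN, -1), 1 azido (N3, -1). Ligand charge sum = -2.
With Ag in oxidation state +1, the complex ion is [Ag...]^1−.
Charge balance with ammonium (+1) requires 1 complex ion per 1 ammonium.

NH4[Ag(CN)(N3)]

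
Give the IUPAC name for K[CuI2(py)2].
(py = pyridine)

The 1 potassium counter-ion carries a total charge of +1, so each complex ion is 1−.
Ligand charges: 2×iodo (-1 each), 2×pyridine (neutral); total -2. So Cu + (-2) = 1−, giving Cu = +1.
Ligands are named alphabetically: iodo before pyridine.
The complex ion is anionic, so copper takes the -ate form cuprate(I).

potassium diiodobis(pyridine)cuprate(I)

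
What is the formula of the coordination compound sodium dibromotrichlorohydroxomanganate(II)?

Na4[MnBr2Cl3(OH)]

Ligands: 1 hydroxo (OH, -1), 2 bromo (Br, -1), 3 chloro (Cl, -1). Ligand charge sum = -6.
With Mn in oxidation state +2, the complex ion is [Mn...]^4−.
Charge balance with sodium (+1) requires 1 complex ion per 4 sodium.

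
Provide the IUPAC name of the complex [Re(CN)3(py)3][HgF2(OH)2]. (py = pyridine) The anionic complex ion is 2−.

tricyanotris(pyridine)rhenium(V) difluorodihydroxomercurate(II)

The complex anion is given as 2−; its ligand charges sum to -4, so Hg = +2.
A 1:1 salt means the cation carries the equal and opposite charge, 2+.
Cation: ligand charges sum to -3; for the ion to be 2+, Re = +5.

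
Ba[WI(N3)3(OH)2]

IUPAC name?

The 1 barium counter-ion carries a total charge of +2, so each complex ion is 2−.
Ligand charges: 3×azido (-1 each), 2×hydroxo (-1 each), 1×iodo (-1 each); total -6. So W + (-6) = 2−, giving W = +4.
The complex ion is anionic, so tungsten takes the -ate form tungstate(IV).

barium triazidodihydroxoiodotungstate(IV)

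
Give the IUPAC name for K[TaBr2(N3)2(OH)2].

The 1 potassium counter-ion carries a total charge of +1, so each complex ion is 1−.
Ligand charges: 2×azido (-1 each), 2×hydroxo (-1 each), 2×bromo (-1 each); total -6. So Ta + (-6) = 1−, giving Ta = +5.
Ligands are named alphabetically: azido before bromo before hydroxo.
The complex ion is anionic, so tantalum takes the -ate form tantalate(V).

potassium diazidodibromodihydroxotantalate(V)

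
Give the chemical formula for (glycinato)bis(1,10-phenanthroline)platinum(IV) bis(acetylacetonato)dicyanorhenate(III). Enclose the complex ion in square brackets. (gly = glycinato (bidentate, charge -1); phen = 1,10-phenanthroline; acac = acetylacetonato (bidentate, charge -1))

Cation [Pt…]: ligand charges -1, Pt(IV) ⇒ ion charge 3+.
Anion [Re…]: ligand charges -4, Re(III) ⇒ ion charge 1−.
One 3+ cation requires 3 of the 1− anion.

[Pt(gly)(phen)2][Re(acac)2(CN)2]3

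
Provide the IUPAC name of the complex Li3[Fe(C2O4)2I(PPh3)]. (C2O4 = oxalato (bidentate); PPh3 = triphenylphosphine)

lithium iododioxalato(triphenylphosphine)ferrate(II)

The 3 lithium counter-ions carry a total charge of +3, so each complex ion is 3−.
Ligand charges: 1×iodo (-1 each), 2×oxalato (-2 each), 1×triphenylphosphine (neutral); total -5. So Fe + (-5) = 3−, giving Fe = +2.
The complex ion is anionic, so iron takes the -ate form ferrate(II).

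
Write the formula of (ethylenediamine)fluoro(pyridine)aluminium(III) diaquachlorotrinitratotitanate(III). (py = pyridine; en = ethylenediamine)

[Al(en)F(py)][TiCl(H2O)2(NO3)3]2

Cation [Al…]: ligand charges -1, Al(III) ⇒ ion charge 2+.
Anion [Ti…]: ligand charges -4, Ti(III) ⇒ ion charge 1−.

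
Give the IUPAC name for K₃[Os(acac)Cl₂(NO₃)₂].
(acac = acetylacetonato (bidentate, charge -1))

The 3 potassium counter-ions carry a total charge of +3, so each complex ion is 3−.
Ligand charges: 2×nitrato (-1 each), 1×acetylacetonato (-1 each), 2×chloro (-1 each); total -5. So Os + (-5) = 3−, giving Os = +2.
Ligands are named alphabetically: acetylacetonato before chloro before nitrato.
The complex ion is anionic, so osmium takes the -ate form osmate(II).

potassium (acetylacetonato)dichlorodinitratoosmate(II)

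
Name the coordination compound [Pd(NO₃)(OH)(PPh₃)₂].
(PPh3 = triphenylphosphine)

There is no counter-ion, so the complex is neutral overall.
Ligand charges: 2×triphenylphosphine (neutral), 1×nitrato (-1 each), 1×hydroxo (-1 each); total -2. So Pd + (-2) = 0, giving Pd = +2.
Ligands are named alphabetically: hydroxo before nitrato before triphenylphosphine.

hydroxonitratobis(triphenylphosphine)palladium(II)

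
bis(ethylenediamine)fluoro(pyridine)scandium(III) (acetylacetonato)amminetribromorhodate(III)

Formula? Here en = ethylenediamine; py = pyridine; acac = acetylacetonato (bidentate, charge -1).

Cation [Sc…]: ligand charges -1, Sc(III) ⇒ ion charge 2+.
Anion [Rh…]: ligand charges -4, Rh(III) ⇒ ion charge 1−.
One 2+ cation requires 2 of the 1− anion.

[Sc(en)2F(py)][Rh(acac)Br3(NH3)]2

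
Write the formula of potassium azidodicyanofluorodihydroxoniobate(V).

Ligands: 1 fluoro (F, -1), 1 azido (N3, -1), 2 hydroxo (OH, -1), 2 cyano (CN, -1). Ligand charge sum = -6.
Charge balance with potassium (+1) requires 1 complex ion per 1 potassium.

K[Nb(CN)2F(N3)(OH)2]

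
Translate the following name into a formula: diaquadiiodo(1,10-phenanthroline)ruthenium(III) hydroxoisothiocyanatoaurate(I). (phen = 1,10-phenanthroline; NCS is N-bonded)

[Ru(H2O)2I2(phen)][Au(NCS)(OH)]

Cation [Ru…]: ligand charges -2, Ru(III) ⇒ ion charge 1+.
Anion [Au…]: ligand charges -2, Au(I) ⇒ ion charge 1−.
One 1+ cation balances one 1− anion.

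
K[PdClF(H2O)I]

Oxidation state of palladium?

+2

1 potassium outside the brackets (+1 each) → the complex ion is 1−.
Ligand charges: 1×H2O neutral; 1×I = -1; 1×F = -1; 1×Cl = -1; sum -3.
Pd + (-3) = 1− ⇒ Pd is +2.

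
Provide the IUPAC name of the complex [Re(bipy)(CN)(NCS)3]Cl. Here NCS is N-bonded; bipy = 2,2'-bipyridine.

(2,2'-bipyridine)cyanotriisothiocyanatorhenium(V) chloride

The 1 chloride counter-ion carries a total charge of -1, so each complex ion is 1+.
Ligand charges: 1×cyano (-1 each), 3×isothiocyanato (-1 each), 1×2,2'-bipyridine (neutral); total -4. So Re + (-4) = 1+, giving Re = +5.
Ligands are named alphabetically: bipyridine before cyano before isothiocyanato.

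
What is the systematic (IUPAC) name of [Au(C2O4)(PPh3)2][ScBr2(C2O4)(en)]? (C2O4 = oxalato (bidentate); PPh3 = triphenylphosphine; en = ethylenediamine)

Both ions are complex: the cation is named first with the plain metal name, the anion second with the -ate form; each ion's ligands are alphabetised independently.
Scandium is always +3 in its complexes; the anion's ligand charges sum to -4, so the complex anion is 1−.
A 1:1 salt means the cation carries the equal and opposite charge, 1+.
Cation: ligand charges sum to -2; for the ion to be 1+, Au = +3.

oxalatobis(triphenylphosphine)gold(III) dibromo(ethylenediamine)oxalatoscandate(III)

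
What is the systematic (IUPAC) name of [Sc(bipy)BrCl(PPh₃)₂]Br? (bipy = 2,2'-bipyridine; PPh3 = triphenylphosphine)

The 1 bromide counter-ion carries a total charge of -1, so each complex ion is 1+.
Ligand charges: 1×2,2'-bipyridine (neutral), 2×triphenylphosphine (neutral), 1×bromo (-1 each), 1×chloro (-1 each); total -2. So Sc + (-2) = 1+, giving Sc = +3.
Ligands are named alphabetically: bipyridine before bromo before chloro before triphenylphosphine.

(2,2'-bipyridine)bromochlorobis(triphenylphosphine)scandium(III) bromide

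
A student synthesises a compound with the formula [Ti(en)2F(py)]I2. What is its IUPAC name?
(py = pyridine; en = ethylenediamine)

bis(ethylenediamine)fluoro(pyridine)titanium(III) iodide

The 2 iodide counter-ions carry a total charge of -2, so each complex ion is 2+.
Ligand charges: 1×fluoro (-1 each), 1×pyridine (neutral), 2×ethylenediamine (neutral); total -1. So Ti + (-1) = 2+, giving Ti = +3.
Ligands are named alphabetically: ethylenediamine before fluoro before pyridine.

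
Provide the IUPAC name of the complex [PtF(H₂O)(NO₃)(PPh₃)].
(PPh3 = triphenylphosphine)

There is no counter-ion, so the complex is neutral overall.
Ligand charges: 1×aqua (neutral), 1×nitrato (-1 each), 1×triphenylphosphine (neutral), 1×fluoro (-1 each); total -2. So Pt + (-2) = 0, giving Pt = +2.
Ligands are named alphabetically: aqua before fluoro before nitrato before triphenylphosphine.

aquafluoronitrato(triphenylphosphine)platinum(II)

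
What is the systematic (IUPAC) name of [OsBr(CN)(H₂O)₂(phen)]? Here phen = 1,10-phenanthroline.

diaquabromocyano(1,10-phenanthroline)osmium(II)

There is no counter-ion, so the complex is neutral overall.
Ligand charges: 1×cyano (-1 each), 1×bromo (-1 each), 1×1,10-phenanthroline (neutral), 2×aqua (neutral); total -2. So Os + (-2) = 0, giving Os = +2.
Ligands are named alphabetically: aqua before bromo before cyano before phenanthroline.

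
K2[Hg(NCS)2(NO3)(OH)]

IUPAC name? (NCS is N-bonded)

The 2 potassium counter-ions carry a total charge of +2, so each complex ion is 2−.
Ligand charges: 1×hydroxo (-1 each), 2×isothiocyanato (-1 each), 1×nitrato (-1 each); total -4. So Hg + (-4) = 2−, giving Hg = +2.
The complex ion is anionic, so mercury takes the -ate form mercurate(II).

potassium hydroxodiisothiocyanatonitratomercurate(II)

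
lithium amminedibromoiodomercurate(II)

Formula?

Ligands: 1 iodo (I, -1), 2 bromo (Br, -1), 1 ammine (NH3, neutral). Ligand charge sum = -3.
Charge balance with lithium (+1) requires 1 complex ion per 1 lithium.

Li[HgBr2I(NH3)]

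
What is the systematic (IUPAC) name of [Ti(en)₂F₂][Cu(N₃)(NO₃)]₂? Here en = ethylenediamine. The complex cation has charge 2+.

The complex cation is given as 2+; its ligand charges sum to -2, so Ti = +4.
With 2 anions per cation, each anion must be 2/2 = 1−.
Anion: ligand charges sum to -2; for the ion to be 1−, Cu = +1.

bis(ethylenediamine)difluorotitanium(IV) azidonitratocuprate(I)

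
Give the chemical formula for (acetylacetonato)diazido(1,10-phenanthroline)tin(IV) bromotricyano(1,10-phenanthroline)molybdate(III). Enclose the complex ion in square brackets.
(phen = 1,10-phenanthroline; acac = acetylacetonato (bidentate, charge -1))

Cation [Sn…]: ligand charges -3, Sn(IV) ⇒ ion charge 1+.
Anion [Mo…]: ligand charges -4, Mo(III) ⇒ ion charge 1−.
One 1+ cation balances one 1− anion.

[Sn(acac)(N3)2(phen)][MoBr(CN)3(phen)]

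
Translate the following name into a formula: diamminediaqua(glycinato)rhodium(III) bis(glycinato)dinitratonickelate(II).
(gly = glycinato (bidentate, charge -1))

Cation [Rh…]: ligand charges -1, Rh(III) ⇒ ion charge 2+.
Anion [Ni…]: ligand charges -4, Ni(II) ⇒ ion charge 2−.
One 2+ cation balances one 2− anion.

[Rh(gly)(H2O)2(NH3)2][Ni(gly)2(NO3)2]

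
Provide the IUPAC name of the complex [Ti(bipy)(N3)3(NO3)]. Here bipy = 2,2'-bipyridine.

triazido(2,2'-bipyridine)nitratotitanium(IV)

There is no counter-ion, so the complex is neutral overall.
Ligand charges: 1×nitrato (-1 each), 3×azido (-1 each), 1×2,2'-bipyridine (neutral); total -4. So Ti + (-4) = 0, giving Ti = +4.
Ligands are named alphabetically: azido before bipyridine before nitrato.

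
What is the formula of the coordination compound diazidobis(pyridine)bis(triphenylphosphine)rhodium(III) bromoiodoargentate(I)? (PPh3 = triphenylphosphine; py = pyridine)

[Rh(N3)2(PPh3)2(py)2][AgBrI]

Cation [Rh…]: ligand charges -2, Rh(III) ⇒ ion charge 1+.
Anion [Ag…]: ligand charges -2, Ag(I) ⇒ ion charge 1−.
One 1+ cation balances one 1− anion.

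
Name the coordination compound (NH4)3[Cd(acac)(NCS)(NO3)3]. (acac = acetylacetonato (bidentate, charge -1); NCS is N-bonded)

The 3 ammonium counter-ions carry a total charge of +3, so each complex ion is 3−.
Ligand charges: 1×acetylacetonato (-1 each), 3×nitrato (-1 each), 1×isothiocyanato (-1 each); total -5. So Cd + (-5) = 3−, giving Cd = +2.
Ligands are named alphabetically: acetylacetonato before isothiocyanato before nitrato.
The complex ion is anionic, so cadmium takes the -ate form cadmate(II).

ammonium (acetylacetonato)isothiocyanatotrinitratocadmate(II)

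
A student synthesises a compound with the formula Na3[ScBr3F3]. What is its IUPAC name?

The 3 sodium counter-ions carry a total charge of +3, so each complex ion is 3−.
Ligand charges: 3×bromo (-1 each), 3×fluoro (-1 each); total -6. So Sc + (-6) = 3−, giving Sc = +3.
The complex ion is anionic, so scandium takes the -ate form scandate(III).

sodium tribromotrifluoroscandate(III)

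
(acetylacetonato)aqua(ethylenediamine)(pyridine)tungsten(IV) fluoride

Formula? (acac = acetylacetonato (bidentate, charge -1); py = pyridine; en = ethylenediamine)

[W(acac)(en)(H2O)(py)]F3

Ligands: 1 aqua (H2O, neutral), 1 acetylacetonato (acac, -1), 1 pyridine (py, neutral), 1 ethylenediamine (en, neutral). Ligand charge sum = -1.
With W in oxidation state +4, the complex ion is [W...]^3+.
Charge balance with fluoride (-1) requires 1 complex ion per 3 fluoride.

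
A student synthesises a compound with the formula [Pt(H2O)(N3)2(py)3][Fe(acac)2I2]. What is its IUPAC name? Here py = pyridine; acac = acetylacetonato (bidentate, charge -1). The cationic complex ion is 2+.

The complex cation is given as 2+; its ligand charges sum to -2, so Pt = +4.
A 1:1 salt means the anion carries the equal and opposite charge, 2−.
Anion: ligand charges sum to -4; for the ion to be 2−, Fe = +2.

aquadiazidotris(pyridine)platinum(IV) bis(acetylacetonato)diiodoferrate(II)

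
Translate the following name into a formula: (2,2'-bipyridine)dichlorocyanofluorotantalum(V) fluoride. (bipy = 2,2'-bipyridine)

[Ta(bipy)Cl2(CN)F]F

Ligands: 2 chloro (Cl, -1), 1 2,2'-bipyridine (bipy, neutral), 1 cyano (CN, -1), 1 fluoro (F, -1). Ligand charge sum = -4.
With Ta in oxidation state +5, the complex ion is [Ta...]^1+.
Charge balance with fluoride (-1) requires 1 complex ion per 1 fluoride.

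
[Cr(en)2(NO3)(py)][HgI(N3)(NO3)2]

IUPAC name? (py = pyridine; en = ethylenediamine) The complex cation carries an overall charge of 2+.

bis(ethylenediamine)nitrato(pyridine)chromium(III) azidoiododinitratomercurate(II)

Both ions are complex: the cation is named first with the plain metal name, the anion second with the -ate form; each ion's ligands are alphabetised independently.
The complex cation is given as 2+; its ligand charges sum to -1, so Cr = +3.
A 1:1 salt means the anion carries the equal and opposite charge, 2−.
Anion: ligand charges sum to -4; for the ion to be 2−, Hg = +2.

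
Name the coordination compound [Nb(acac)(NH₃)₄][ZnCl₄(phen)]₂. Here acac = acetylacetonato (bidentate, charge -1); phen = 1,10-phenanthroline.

Both ions are complex: the cation is named first with the plain metal name, the anion second with the -ate form; each ion's ligands are alphabetised independently.
Zinc is always +2 in its complexes; the anion's ligand charges sum to -4, so the complex anion is 2−.
With 2 anions per cation, the cation must be 2×2 = 4+.
Cation: ligand charges sum to -1; for the ion to be 4+, Nb = +5.

(acetylacetonato)tetraammineniobium(V) tetrachloro(1,10-phenanthroline)zincate(II)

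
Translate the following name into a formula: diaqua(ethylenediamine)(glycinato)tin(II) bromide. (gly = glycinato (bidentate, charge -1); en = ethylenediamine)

Ligands: 1 glycinato (gly, -1), 1 ethylenediamine (en, neutral), 2 aqua (H2O, neutral). Ligand charge sum = -1.
Charge balance with bromide (-1) requires 1 complex ion per 1 bromide.

[Sn(en)(gly)(H2O)2]Br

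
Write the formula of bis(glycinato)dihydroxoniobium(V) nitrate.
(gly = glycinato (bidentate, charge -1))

[Nb(gly)2(OH)2]NO3

Ligands: 2 glycinato (gly, -1), 2 hydroxo (OH, -1). Ligand charge sum = -4.
With Nb in oxidation state +5, the complex ion is [Nb...]^1+.
Charge balance with nitrate (-1) requires 1 complex ion per 1 nitrate.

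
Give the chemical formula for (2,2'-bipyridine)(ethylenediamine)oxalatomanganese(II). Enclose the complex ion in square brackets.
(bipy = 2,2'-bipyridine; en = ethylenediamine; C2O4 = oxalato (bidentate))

Ligands: 1 2,2'-bipyridine (bipy, neutral), 1 ethylenediamine (en, neutral), 1 oxalato (C2O4, -2). Ligand charge sum = -2.
With Mn in oxidation state +2, the complex ion is [Mn...].

[Mn(bipy)(C2O4)(en)]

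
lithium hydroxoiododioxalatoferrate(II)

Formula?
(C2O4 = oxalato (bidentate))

Li4[Fe(C2O4)2I(OH)]

Ligands: 1 iodo (I, -1), 1 hydroxo (OH, -1), 2 oxalato (C2O4, -2). Ligand charge sum = -6.
With Fe in oxidation state +2, the complex ion is [Fe...]^4−.
Charge balance with lithium (+1) requires 1 complex ion per 4 lithium.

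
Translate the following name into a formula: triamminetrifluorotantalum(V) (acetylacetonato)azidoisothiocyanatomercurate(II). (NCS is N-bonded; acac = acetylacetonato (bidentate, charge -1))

[TaF3(NH3)3][Hg(acac)(N3)(NCS)]2

Cation [Ta…]: ligand charges -3, Ta(V) ⇒ ion charge 2+.
Anion [Hg…]: ligand charges -3, Hg(II) ⇒ ion charge 1−.
One 2+ cation requires 2 of the 1− anion.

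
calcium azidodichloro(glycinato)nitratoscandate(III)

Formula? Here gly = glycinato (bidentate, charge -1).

Ligands: 1 azido (N3, -1), 1 glycinato (gly, -1), 1 nitrato (NO3, -1), 2 chloro (Cl, -1). Ligand charge sum = -5.
With Sc in oxidation state +3, the complex ion is [Sc...]^2−.
Charge balance with calcium (+2) requires 1 complex ion per 1 calcium.

Ca[ScCl2(gly)(N3)(NO3)]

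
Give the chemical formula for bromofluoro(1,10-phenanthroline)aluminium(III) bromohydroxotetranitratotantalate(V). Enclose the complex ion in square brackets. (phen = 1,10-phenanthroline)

[AlBrF(phen)][TaBr(NO3)4(OH)]

Cation [Al…]: ligand charges -2, Al(III) ⇒ ion charge 1+.
Anion [Ta…]: ligand charges -6, Ta(V) ⇒ ion charge 1−.
One 1+ cation balances one 1− anion.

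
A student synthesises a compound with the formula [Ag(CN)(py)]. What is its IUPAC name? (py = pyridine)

cyano(pyridine)silver(I)

There is no counter-ion, so the complex is neutral overall.
Ligand charges: 1×cyano (-1 each), 1×pyridine (neutral); total -1. So Ag + (-1) = 0, giving Ag = +1.
Ligands are named alphabetically: cyano before pyridine.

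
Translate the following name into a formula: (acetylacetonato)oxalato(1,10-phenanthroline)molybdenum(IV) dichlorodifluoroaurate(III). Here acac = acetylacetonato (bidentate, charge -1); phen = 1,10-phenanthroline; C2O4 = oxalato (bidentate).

Cation [Mo…]: ligand charges -3, Mo(IV) ⇒ ion charge 1+.
Anion [Au…]: ligand charges -4, Au(III) ⇒ ion charge 1−.

[Mo(acac)(C2O4)(phen)][AuCl2F2]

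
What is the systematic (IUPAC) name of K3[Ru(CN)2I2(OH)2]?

potassium dicyanodihydroxodiiodoruthenate(III)

The 3 potassium counter-ions carry a total charge of +3, so each complex ion is 3−.
Ligand charges: 2×iodo (-1 each), 2×hydroxo (-1 each), 2×cyano (-1 each); total -6. So Ru + (-6) = 3−, giving Ru = +3.
Ligands are named alphabetically: cyano before hydroxo before iodo.
The complex ion is anionic, so ruthenium takes the -ate form ruthenate(III).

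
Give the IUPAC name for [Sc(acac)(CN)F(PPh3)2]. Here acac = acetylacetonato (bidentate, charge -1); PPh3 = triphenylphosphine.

There is no counter-ion, so the complex is neutral overall.
Ligand charges: 1×acetylacetonato (-1 each), 2×triphenylphosphine (neutral), 1×cyano (-1 each), 1×fluoro (-1 each); total -3. So Sc + (-3) = 0, giving Sc = +3.
Ligands are named alphabetically: acetylacetonato before cyano before fluoro before triphenylphosphine.

(acetylacetonato)cyanofluorobis(triphenylphosphine)scandium(III)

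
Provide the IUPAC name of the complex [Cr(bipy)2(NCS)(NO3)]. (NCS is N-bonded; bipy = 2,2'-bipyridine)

There is no counter-ion, so the complex is neutral overall.
Ligand charges: 1×nitrato (-1 each), 1×isothiocyanato (-1 each), 2×2,2'-bipyridine (neutral); total -2. So Cr + (-2) = 0, giving Cr = +2.
Ligands are named alphabetically: bipyridine before isothiocyanato before nitrato.

bis(2,2'-bipyridine)isothiocyanatonitratochromium(II)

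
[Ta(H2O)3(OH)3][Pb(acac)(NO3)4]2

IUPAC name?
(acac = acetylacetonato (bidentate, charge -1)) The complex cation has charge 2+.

Both ions are complex: the cation is named first with the plain metal name, the anion second with the -ate form; each ion's ligands are alphabetised independently.
The complex cation is given as 2+; its ligand charges sum to -3, so Ta = +5.
With 2 anions per cation, each anion must be 2/2 = 1−.
Anion: ligand charges sum to -5; for the ion to be 1−, Pb = +4.

triaquatrihydroxotantalum(V) (acetylacetonato)tetranitratoplumbate(IV)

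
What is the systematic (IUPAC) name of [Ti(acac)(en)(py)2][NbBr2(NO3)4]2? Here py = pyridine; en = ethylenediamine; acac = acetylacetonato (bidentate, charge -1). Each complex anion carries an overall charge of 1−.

(acetylacetonato)(ethylenediamine)bis(pyridine)titanium(III) dibromotetranitratoniobate(V)

The complex anion is given as 1−; its ligand charges sum to -6, so Nb = +5.
With 2 anions per cation, the cation must be 2×1 = 2+.
Cation: ligand charges sum to -1; for the ion to be 2+, Ti = +3.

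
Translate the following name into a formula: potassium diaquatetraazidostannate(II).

K2[Sn(H2O)2(N3)4]

Ligands: 2 aqua (H2O, neutral), 4 azido (N3, -1). Ligand charge sum = -4.
With Sn in oxidation state +2, the complex ion is [Sn...]^2−.
Charge balance with potassium (+1) requires 1 complex ion per 2 potassium.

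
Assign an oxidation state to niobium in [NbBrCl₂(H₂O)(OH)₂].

+5

No counter-ion: the bracketed complex is neutral.
Ligand charges: 2×OH = -2; 1×Br = -1; 1×H2O neutral; 2×Cl = -2; sum -5.
Nb + (-5) = 0 ⇒ Nb is +5.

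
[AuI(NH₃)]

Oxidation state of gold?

+1

No counter-ion: the bracketed complex is neutral.
Ligand charges: 1×NH3 neutral; 1×I = -1; sum -1.
Au + (-1) = 0 ⇒ Au is +1.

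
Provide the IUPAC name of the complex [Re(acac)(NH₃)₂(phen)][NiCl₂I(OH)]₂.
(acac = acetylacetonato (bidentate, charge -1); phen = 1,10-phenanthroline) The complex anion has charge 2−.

(acetylacetonato)diammine(1,10-phenanthroline)rhenium(V) dichlorohydroxoiodonickelate(II)

Both ions are complex: the cation is named first with the plain metal name, the anion second with the -ate form; each ion's ligands are alphabetised independently.
The complex anion is given as 2−; its ligand charges sum to -4, so Ni = +2.
With 2 anions per cation, the cation must be 2×2 = 4+.
Cation: ligand charges sum to -1; for the ion to be 4+, Re = +5.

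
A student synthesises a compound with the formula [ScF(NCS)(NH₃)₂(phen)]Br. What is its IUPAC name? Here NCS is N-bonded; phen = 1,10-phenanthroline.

diamminefluoroisothiocyanato(1,10-phenanthroline)scandium(III) bromide

The 1 bromide counter-ion carries a total charge of -1, so each complex ion is 1+.
Ligand charges: 1×fluoro (-1 each), 1×isothiocyanato (-1 each), 1×1,10-phenanthroline (neutral), 2×ammine (neutral); total -2. So Sc + (-2) = 1+, giving Sc = +3.
Ligands are named alphabetically: ammine before fluoro before isothiocyanato before phenanthroline.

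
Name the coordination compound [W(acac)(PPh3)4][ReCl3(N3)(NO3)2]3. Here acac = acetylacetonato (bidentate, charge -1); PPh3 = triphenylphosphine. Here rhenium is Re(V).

(acetylacetonato)tetrakis(triphenylphosphine)tungsten(IV) azidotrichlorodinitratorhenate(V)

Both ions are complex: the cation is named first with the plain metal name, the anion second with the -ate form; each ion's ligands are alphabetised independently.
Re is given as +5; the anion's ligand charges sum to -6, so the complex anion is 1−.
With 3 anions per cation, the cation must be 3×1 = 3+.
Cation: ligand charges sum to -1; for the ion to be 3+, W = +4.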